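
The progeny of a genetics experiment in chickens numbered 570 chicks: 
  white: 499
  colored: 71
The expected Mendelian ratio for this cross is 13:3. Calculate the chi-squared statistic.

14.821

The 13:3 ratio has 16 parts, so with N = 570 the expected counts are:
  white: 570 × 13/16 = 463.125
  colored: 570 × 3/16 = 106.875
χ² = Σ (O − E)² / E
  white: (499 − 463.125)² / 463.125 = 2.7790
  colored: (71 − 106.875)² / 106.875 = 12.0423
χ² = 2.7790 + 12.0423 = 14.8213 ≈ 14.821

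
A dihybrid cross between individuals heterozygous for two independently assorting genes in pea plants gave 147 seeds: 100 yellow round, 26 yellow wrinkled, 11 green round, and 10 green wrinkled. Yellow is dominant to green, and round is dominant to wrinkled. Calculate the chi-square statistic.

A dihybrid F₂ with independent assortment and complete dominance at both loci gives a 9:3:3:1 phenotypic ratio.
Total ratio parts = 16. Expected numbers out of 147:
  yellow round: 147 × 9/16 = 82.6875
  yellow wrinkled: 147 × 3/16 = 27.5625
  green round: 147 × 3/16 = 27.5625
  green wrinkled: 147 × 1/16 = 9.1875
χ² = Σ (O − E)² / E
  yellow round: (100 − 82.6875)² / 82.6875 = 3.6248
  yellow wrinkled: (26 − 27.5625)² / 27.5625 = 0.0886
  green round: (11 − 27.5625)² / 27.5625 = 9.9525
  green wrinkled: (10 − 9.1875)² / 9.1875 = 0.0719
χ² = 3.6248 + 0.0886 + 9.9525 + 0.0719 = 13.7378 ≈ 13.738

13.738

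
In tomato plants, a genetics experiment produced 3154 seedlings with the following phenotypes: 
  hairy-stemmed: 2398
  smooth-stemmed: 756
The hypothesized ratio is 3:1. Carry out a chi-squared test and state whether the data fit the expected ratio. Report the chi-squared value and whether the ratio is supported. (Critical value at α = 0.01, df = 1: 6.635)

Total ratio parts = 4. Expected numbers out of 3154:
  hairy-stemmed: 3154 × 3/4 = 2365.5
  smooth-stemmed: 3154 × 1/4 = 788.5
χ² = Σ (O − E)² / E
  hairy-stemmed: (2398 − 2365.5)² / 2365.5 = 0.4465
  smooth-stemmed: (756 − 788.5)² / 788.5 = 1.3396
χ² = 0.4465 + 1.3396 = 1.7861 ≈ 1.786
Degrees of freedom = 2 − 1 = 1; critical value at α = 0.01 is 6.635.
Since 1.786 < 6.635, we fail to reject the null hypothesis — the data are consistent with the 3:1 ratio.

1.786; consistent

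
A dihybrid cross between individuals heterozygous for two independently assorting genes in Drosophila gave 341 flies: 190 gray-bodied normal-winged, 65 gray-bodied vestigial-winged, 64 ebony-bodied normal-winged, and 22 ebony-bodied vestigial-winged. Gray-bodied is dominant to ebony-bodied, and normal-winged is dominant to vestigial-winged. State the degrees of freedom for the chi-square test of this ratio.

A dihybrid F₂ with independent assortment and complete dominance at both loci gives a 9:3:3:1 phenotypic ratio.
A goodness-of-fit test with 4 phenotype classes has df = 4 − 1 = 3.

3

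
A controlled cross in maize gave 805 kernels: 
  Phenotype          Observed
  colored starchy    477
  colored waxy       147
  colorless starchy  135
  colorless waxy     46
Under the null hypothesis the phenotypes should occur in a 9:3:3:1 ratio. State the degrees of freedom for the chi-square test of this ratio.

3

A goodness-of-fit test with 4 phenotype classes has df = 4 − 1 = 3.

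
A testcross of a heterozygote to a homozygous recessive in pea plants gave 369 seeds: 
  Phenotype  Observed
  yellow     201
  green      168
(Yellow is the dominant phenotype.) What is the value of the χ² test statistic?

A testcross of a heterozygote (Aa × aa) gives a 1:1 phenotypic ratio.
The 1:1 ratio has 2 parts, so with N = 369 the expected counts are:
  yellow: 369 × 1/2 = 184.5
  green: 369 × 1/2 = 184.5
χ² = Σ (O − E)² / E
  yellow: (201 − 184.5)² / 184.5 = 1.4756
  green: (168 − 184.5)² / 184.5 = 1.4756
χ² = 1.4756 + 1.4756 = 2.9512 ≈ 2.951

2.951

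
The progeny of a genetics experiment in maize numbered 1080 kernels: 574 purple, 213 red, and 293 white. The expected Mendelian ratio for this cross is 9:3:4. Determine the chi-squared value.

Total ratio parts = 16. Expected numbers out of 1080:
  purple: 1080 × 9/16 = 607.5
  red: 1080 × 3/16 = 202.5
  white: 1080 × 4/16 = 270
χ² = Σ (O − E)² / E
  purple: (574 − 607.5)² / 607.5 = 1.8473
  red: (213 − 202.5)² / 202.5 = 0.5444
  white: (293 − 270)² / 270 = 1.9593
χ² = 1.8473 + 0.5444 + 1.9593 = 4.351

4.351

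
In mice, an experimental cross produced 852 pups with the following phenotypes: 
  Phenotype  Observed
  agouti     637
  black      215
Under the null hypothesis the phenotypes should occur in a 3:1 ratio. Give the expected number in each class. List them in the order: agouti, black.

Total ratio parts = 4. Expected numbers out of 852:
  agouti: 852 × 3/4 = 639
  black: 852 × 1/4 = 213

639, 213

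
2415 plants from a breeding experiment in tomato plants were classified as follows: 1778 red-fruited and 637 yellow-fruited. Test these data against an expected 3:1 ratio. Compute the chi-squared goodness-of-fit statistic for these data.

The 3:1 ratio has 4 parts, so with N = 2415 the expected counts are:
  red-fruited: 2415 × 3/4 = 1811.25
  yellow-fruited: 2415 × 1/4 = 603.75
χ² = Σ (O − E)² / E
  red-fruited: (1778 − 1811.25)² / 1811.25 = 0.6104
  yellow-fruited: (637 − 603.75)² / 603.75 = 1.8312
χ² = 0.6104 + 1.8312 = 2.4416 ≈ 2.442

2.442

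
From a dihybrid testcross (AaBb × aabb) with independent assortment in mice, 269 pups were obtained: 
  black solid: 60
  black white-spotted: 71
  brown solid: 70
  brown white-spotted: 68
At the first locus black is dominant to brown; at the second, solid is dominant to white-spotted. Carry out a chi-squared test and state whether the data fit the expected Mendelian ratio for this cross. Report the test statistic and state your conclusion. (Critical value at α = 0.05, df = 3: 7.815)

1.112; consistent

A dihybrid testcross with independent assortment gives a 1:1:1:1 ratio.
The 1:1:1:1 ratio has 4 parts, so with N = 269 the expected counts are:
  black solid: 269 × 1/4 = 67.25
  black white-spotted: 269 × 1/4 = 67.25
  brown solid: 269 × 1/4 = 67.25
  brown white-spotted: 269 × 1/4 = 67.25
χ² = Σ (O − E)² / E
  black solid: (60 − 67.25)² / 67.25 = 0.7816
  black white-spotted: (71 − 67.25)² / 67.25 = 0.2091
  brown solid: (70 − 67.25)² / 67.25 = 0.1125
  brown white-spotted: (68 − 67.25)² / 67.25 = 0.0084
χ² = 0.7816 + 0.2091 + 0.1125 + 0.0084 = 1.1116 ≈ 1.112
Degrees of freedom = 4 − 1 = 3; critical value at α = 0.05 is 7.815.
Since 1.112 < 7.815, we fail to reject the null hypothesis — the data are consistent with the 1:1:1:1 ratio.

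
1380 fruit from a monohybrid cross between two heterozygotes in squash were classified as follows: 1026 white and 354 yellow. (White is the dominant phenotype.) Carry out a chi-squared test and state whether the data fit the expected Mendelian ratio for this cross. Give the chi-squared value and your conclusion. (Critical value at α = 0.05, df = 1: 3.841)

For a monohybrid cross between heterozygotes with complete dominance, the expected phenotypic ratio is 3:1.
Expected counts for N = 1380 under a 3:1 ratio (total parts = 4):
  white: 1380 × 3/4 = 1035
  yellow: 1380 × 1/4 = 345
χ² = Σ (O − E)² / E
  white: (1026 − 1035)² / 1035 = 0.0783
  yellow: (354 − 345)² / 345 = 0.2348
χ² = 0.0783 + 0.2348 = 0.3131 ≈ 0.313
Degrees of freedom = 2 − 1 = 1; critical value at α = 0.05 is 3.841.
Since 0.313 < 3.841, we fail to reject the null hypothesis — the data are consistent with the 3:1 ratio.

0.313; consistent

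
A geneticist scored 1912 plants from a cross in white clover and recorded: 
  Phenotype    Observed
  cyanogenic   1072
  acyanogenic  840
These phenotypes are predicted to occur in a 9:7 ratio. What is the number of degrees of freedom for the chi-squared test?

1

A goodness-of-fit test with 2 phenotype classes has df = 2 − 1 = 1.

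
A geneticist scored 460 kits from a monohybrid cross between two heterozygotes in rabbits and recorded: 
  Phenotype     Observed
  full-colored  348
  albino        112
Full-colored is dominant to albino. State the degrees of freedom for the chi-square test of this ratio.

1

For a monohybrid cross between heterozygotes with complete dominance, the expected phenotypic ratio is 3:1.
A goodness-of-fit test with 2 phenotype classes has df = 2 − 1 = 1.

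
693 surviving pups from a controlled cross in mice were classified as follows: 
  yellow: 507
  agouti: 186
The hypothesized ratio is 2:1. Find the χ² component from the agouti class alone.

Expected counts for N = 693 under a 2:1 ratio (total parts = 3):
  yellow: 693 × 2/3 = 462
  agouti: 693 × 1/3 = 231
Contribution of agouti: (186 − 231)² / 231 = 8.7662

8.766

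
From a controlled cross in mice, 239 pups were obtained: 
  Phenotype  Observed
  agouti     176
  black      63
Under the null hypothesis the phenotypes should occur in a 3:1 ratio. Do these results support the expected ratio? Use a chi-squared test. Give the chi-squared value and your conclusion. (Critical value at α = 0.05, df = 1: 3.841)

0.236; consistent

Expected counts for N = 239 under a 3:1 ratio (total parts = 4):
  agouti: 239 × 3/4 = 179.25
  black: 239 × 1/4 = 59.75
χ² = Σ (O − E)² / E
  agouti: (176 − 179.25)² / 179.25 = 0.0589
  black: (63 − 59.75)² / 59.75 = 0.1768
χ² = 0.0589 + 0.1768 = 0.2357 ≈ 0.236
Degrees of freedom = 2 − 1 = 1; critical value at α = 0.05 is 3.841.
Since 0.236 < 3.841, we fail to reject the null hypothesis — the data are consistent with the 3:1 ratio.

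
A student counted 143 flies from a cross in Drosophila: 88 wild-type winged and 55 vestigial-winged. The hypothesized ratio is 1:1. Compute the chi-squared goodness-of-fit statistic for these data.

Total ratio parts = 2. Expected numbers out of 143:
  wild-type winged: 143 × 1/2 = 71.5
  vestigial-winged: 143 × 1/2 = 71.5
χ² = Σ (O − E)² / E
  wild-type winged: (88 − 71.5)² / 71.5 = 3.8077
  vestigial-winged: (55 − 71.5)² / 71.5 = 3.8077
χ² = 3.8077 + 3.8077 = 7.6154 ≈ 7.615

7.615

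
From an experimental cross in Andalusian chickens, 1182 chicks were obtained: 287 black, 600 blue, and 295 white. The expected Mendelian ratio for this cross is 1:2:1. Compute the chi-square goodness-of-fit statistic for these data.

Total ratio parts = 4. Expected numbers out of 1182:
  black: 1182 × 1/4 = 295.5
  blue: 1182 × 2/4 = 591
  white: 1182 × 1/4 = 295.5
χ² = Σ (O − E)² / E
  black: (287 − 295.5)² / 295.5 = 0.2445
  blue: (600 − 591)² / 591 = 0.1371
  white: (295 − 295.5)² / 295.5 = 0.0008
χ² = 0.2445 + 0.1371 + 0.0008 = 0.3824 ≈ 0.382

0.382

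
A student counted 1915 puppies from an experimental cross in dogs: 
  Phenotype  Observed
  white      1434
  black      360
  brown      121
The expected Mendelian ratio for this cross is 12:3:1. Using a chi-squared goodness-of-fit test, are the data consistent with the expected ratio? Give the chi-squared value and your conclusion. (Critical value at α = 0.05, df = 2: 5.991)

0.020; consistent

The 12:3:1 ratio has 16 parts, so with N = 1915 the expected counts are:
  white: 1915 × 12/16 = 1436.25
  black: 1915 × 3/16 = 359.0625
  brown: 1915 × 1/16 = 119.6875
χ² = Σ (O − E)² / E
  white: (1434 − 1436.25)² / 1436.25 = 0.0035
  black: (360 − 359.0625)² / 359.0625 = 0.0024
  brown: (121 − 119.6875)² / 119.6875 = 0.0144
χ² = 0.0035 + 0.0024 + 0.0144 = 0.0203 ≈ 0.020
Degrees of freedom = 3 − 1 = 2; critical value at α = 0.05 is 5.991.
Since 0.020 < 5.991, we fail to reject the null hypothesis — the data are consistent with the 12:3:1 ratio.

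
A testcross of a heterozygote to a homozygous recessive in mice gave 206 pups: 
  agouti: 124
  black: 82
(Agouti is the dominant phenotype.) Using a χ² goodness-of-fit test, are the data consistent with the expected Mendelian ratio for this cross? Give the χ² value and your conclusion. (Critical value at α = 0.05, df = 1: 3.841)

A testcross of a heterozygote (Aa × aa) gives a 1:1 phenotypic ratio.
The 1:1 ratio has 2 parts, so with N = 206 the expected counts are:
  agouti: 206 × 1/2 = 103
  black: 206 × 1/2 = 103
χ² = Σ (O − E)² / E
  agouti: (124 − 103)² / 103 = 4.2816
  black: (82 − 103)² / 103 = 4.2816
χ² = 4.2816 + 4.2816 = 8.5632 ≈ 8.563
Degrees of freedom = 2 − 1 = 1; critical value at α = 0.05 is 3.841.
Since 8.563 > 3.841, we reject the null hypothesis — the data do not fit the 1:1 ratio.

8.563; not consistent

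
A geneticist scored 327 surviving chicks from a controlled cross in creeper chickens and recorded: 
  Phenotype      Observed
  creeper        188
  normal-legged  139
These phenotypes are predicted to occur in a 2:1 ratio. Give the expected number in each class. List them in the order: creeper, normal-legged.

Expected counts for N = 327 under a 2:1 ratio (total parts = 3):
  creeper: 327 × 2/3 = 218
  normal-legged: 327 × 1/3 = 109

218, 109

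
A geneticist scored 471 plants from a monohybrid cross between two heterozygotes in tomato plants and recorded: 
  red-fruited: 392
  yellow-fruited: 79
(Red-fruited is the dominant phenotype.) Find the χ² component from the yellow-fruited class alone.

12.752

For a monohybrid cross between heterozygotes with complete dominance, the expected phenotypic ratio is 3:1.
Under the 3:1 hypothesis (Σ ratio = 4, N = 471):
  red-fruited: 471 × 3/4 = 353.25
  yellow-fruited: 471 × 1/4 = 117.75
Contribution of yellow-fruited: (79 − 117.75)² / 117.75 = 12.7521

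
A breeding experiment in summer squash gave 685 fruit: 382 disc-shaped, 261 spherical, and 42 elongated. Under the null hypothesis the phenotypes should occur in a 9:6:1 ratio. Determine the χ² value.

Total ratio parts = 16. Expected numbers out of 685:
  disc-shaped: 685 × 9/16 = 385.3125
  spherical: 685 × 6/16 = 256.875
  elongated: 685 × 1/16 = 42.8125
χ² = Σ (O − E)² / E
  disc-shaped: (382 − 385.3125)² / 385.3125 = 0.0285
  spherical: (261 − 256.875)² / 256.875 = 0.0662
  elongated: (42 − 42.8125)² / 42.8125 = 0.0154
χ² = 0.0285 + 0.0662 + 0.0154 = 0.1101 ≈ 0.110

0.110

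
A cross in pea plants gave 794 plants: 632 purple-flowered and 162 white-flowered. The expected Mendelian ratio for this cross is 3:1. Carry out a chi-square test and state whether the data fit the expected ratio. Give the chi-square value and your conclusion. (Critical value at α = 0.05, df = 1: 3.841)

8.949; not consistent

The 3:1 ratio has 4 parts, so with N = 794 the expected counts are:
  purple-flowered: 794 × 3/4 = 595.5
  white-flowered: 794 × 1/4 = 198.5
χ² = Σ (O − E)² / E
  purple-flowered: (632 − 595.5)² / 595.5 = 2.2372
  white-flowered: (162 − 198.5)² / 198.5 = 6.7116
χ² = 2.2372 + 6.7116 = 8.9488 ≈ 8.949
Degrees of freedom = 2 − 1 = 1; critical value at α = 0.05 is 3.841.
Since 8.949 > 3.841, we reject the null hypothesis — the data do not fit the 3:1 ratio.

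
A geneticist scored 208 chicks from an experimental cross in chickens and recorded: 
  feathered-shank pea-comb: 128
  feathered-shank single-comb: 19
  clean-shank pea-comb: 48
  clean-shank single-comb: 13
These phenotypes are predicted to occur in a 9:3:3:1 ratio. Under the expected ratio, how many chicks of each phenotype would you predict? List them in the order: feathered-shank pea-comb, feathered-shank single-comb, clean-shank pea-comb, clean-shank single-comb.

Under the 9:3:3:1 hypothesis (Σ ratio = 16, N = 208):
  feathered-shank pea-comb: 208 × 9/16 = 117
  feathered-shank single-comb: 208 × 3/16 = 39
  clean-shank pea-comb: 208 × 3/16 = 39
  clean-shank single-comb: 208 × 1/16 = 13

117, 39, 39, 13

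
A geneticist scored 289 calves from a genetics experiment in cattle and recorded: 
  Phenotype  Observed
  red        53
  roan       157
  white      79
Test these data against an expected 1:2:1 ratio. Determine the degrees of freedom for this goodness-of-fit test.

A goodness-of-fit test with 3 phenotype classes has df = 3 − 1 = 2.

2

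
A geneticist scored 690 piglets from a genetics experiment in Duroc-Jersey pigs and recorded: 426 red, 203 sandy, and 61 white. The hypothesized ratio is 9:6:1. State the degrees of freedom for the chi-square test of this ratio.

A goodness-of-fit test with 3 phenotype classes has df = 3 − 1 = 2.

2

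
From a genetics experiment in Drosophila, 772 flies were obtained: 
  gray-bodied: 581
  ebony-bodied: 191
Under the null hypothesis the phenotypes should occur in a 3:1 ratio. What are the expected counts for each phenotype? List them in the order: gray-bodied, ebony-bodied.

Total ratio parts = 4. Expected numbers out of 772:
  gray-bodied: 772 × 3/4 = 579
  ebony-bodied: 772 × 1/4 = 193

579, 193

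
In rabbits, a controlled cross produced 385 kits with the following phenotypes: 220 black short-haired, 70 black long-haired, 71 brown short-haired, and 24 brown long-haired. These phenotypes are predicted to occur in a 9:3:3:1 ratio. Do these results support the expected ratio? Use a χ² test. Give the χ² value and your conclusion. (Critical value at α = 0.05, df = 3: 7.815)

The 9:3:3:1 ratio has 16 parts, so with N = 385 the expected counts are:
  black short-haired: 385 × 9/16 = 216.5625
  black long-haired: 385 × 3/16 = 72.1875
  brown short-haired: 385 × 3/16 = 72.1875
  brown long-haired: 385 × 1/16 = 24.0625
χ² = Σ (O − E)² / E
  black short-haired: (220 − 216.5625)² / 216.5625 = 0.0546
  black long-haired: (70 − 72.1875)² / 72.1875 = 0.0663
  brown short-haired: (71 − 72.1875)² / 72.1875 = 0.0195
  brown long-haired: (24 − 24.0625)² / 24.0625 = 0.0002
χ² = 0.0546 + 0.0663 + 0.0195 + 0.0002 = 0.1406 ≈ 0.141
Degrees of freedom = 4 − 1 = 3; critical value at α = 0.05 is 7.815.
Since 0.141 < 7.815, we fail to reject the null hypothesis — the data are consistent with the 9:3:3:1 ratio.

0.141; consistent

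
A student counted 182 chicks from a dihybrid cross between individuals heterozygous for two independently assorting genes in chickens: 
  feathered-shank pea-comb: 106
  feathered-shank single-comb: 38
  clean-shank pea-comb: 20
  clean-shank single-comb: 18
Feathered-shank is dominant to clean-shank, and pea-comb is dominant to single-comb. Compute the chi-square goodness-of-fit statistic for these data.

10.274

A dihybrid F₂ with independent assortment and complete dominance at both loci gives a 9:3:3:1 phenotypic ratio.
Expected counts for N = 182 under a 9:3:3:1 ratio (total parts = 16):
  feathered-shank pea-comb: 182 × 9/16 = 102.375
  feathered-shank single-comb: 182 × 3/16 = 34.125
  clean-shank pea-comb: 182 × 3/16 = 34.125
  clean-shank single-comb: 182 × 1/16 = 11.375
χ² = Σ (O − E)² / E
  feathered-shank pea-comb: (106 − 102.375)² / 102.375 = 0.1284
  feathered-shank single-comb: (38 − 34.125)² / 34.125 = 0.4400
  clean-shank pea-comb: (20 − 34.125)² / 34.125 = 5.8466
  clean-shank single-comb: (18 − 11.375)² / 11.375 = 3.8585
χ² = 0.1284 + 0.4400 + 5.8466 + 3.8585 = 10.2735 ≈ 10.274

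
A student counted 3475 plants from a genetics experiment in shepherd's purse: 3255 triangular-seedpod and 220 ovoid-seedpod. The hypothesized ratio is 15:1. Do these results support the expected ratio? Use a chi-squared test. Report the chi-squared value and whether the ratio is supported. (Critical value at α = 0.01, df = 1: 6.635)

0.039; consistent

The 15:1 ratio has 16 parts, so with N = 3475 the expected counts are:
  triangular-seedpod: 3475 × 15/16 = 3257.8125
  ovoid-seedpod: 3475 × 1/16 = 217.1875
χ² = Σ (O − E)² / E
  triangular-seedpod: (3255 − 3257.8125)² / 3257.8125 = 0.0024
  ovoid-seedpod: (220 − 217.1875)² / 217.1875 = 0.0364
χ² = 0.0024 + 0.0364 = 0.0388 ≈ 0.039
Degrees of freedom = 2 − 1 = 1; critical value at α = 0.01 is 6.635.
Since 0.039 < 6.635, we fail to reject the null hypothesis — the data are consistent with the 15:1 ratio.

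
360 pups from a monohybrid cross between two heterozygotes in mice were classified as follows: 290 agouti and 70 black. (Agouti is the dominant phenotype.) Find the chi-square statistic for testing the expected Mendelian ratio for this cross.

For a monohybrid cross between heterozygotes with complete dominance, the expected phenotypic ratio is 3:1.
Under the 3:1 hypothesis (Σ ratio = 4, N = 360):
  agouti: 360 × 3/4 = 270
  black: 360 × 1/4 = 90
χ² = Σ (O − E)² / E
  agouti: (290 − 270)² / 270 = 1.4815
  black: (70 − 90)² / 90 = 4.4444
χ² = 1.4815 + 4.4444 = 5.9259 ≈ 5.926

5.926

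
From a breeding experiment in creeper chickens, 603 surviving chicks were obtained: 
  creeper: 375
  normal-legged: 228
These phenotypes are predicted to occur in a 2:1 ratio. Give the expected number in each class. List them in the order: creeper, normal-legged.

402, 201

Expected counts for N = 603 under a 2:1 ratio (total parts = 3):
  creeper: 603 × 2/3 = 402
  normal-legged: 603 × 1/3 = 201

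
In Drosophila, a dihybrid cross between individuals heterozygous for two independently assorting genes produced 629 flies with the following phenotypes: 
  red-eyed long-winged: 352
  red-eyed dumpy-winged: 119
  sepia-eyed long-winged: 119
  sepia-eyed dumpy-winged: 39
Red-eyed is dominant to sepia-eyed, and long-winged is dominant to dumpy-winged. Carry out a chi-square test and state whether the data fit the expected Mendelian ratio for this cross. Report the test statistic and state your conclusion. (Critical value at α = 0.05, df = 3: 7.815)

A dihybrid F₂ with independent assortment and complete dominance at both loci gives a 9:3:3:1 phenotypic ratio.
Under the 9:3:3:1 hypothesis (Σ ratio = 16, N = 629):
  red-eyed long-winged: 629 × 9/16 = 353.8125
  red-eyed dumpy-winged: 629 × 3/16 = 117.9375
  sepia-eyed long-winged: 629 × 3/16 = 117.9375
  sepia-eyed dumpy-winged: 629 × 1/16 = 39.3125
χ² = Σ (O − E)² / E
  red-eyed long-winged: (352 − 353.8125)² / 353.8125 = 0.0093
  red-eyed dumpy-winged: (119 − 117.9375)² / 117.9375 = 0.0096
  sepia-eyed long-winged: (119 − 117.9375)² / 117.9375 = 0.0096
  sepia-eyed dumpy-winged: (39 − 39.3125)² / 39.3125 = 0.0025
χ² = 0.0093 + 0.0096 + 0.0096 + 0.0025 = 0.031
Degrees of freedom = 4 − 1 = 3; critical value at α = 0.05 is 7.815.
Since 0.031 < 7.815, we fail to reject the null hypothesis — the data are consistent with the 9:3:3:1 ratio.

0.031; consistent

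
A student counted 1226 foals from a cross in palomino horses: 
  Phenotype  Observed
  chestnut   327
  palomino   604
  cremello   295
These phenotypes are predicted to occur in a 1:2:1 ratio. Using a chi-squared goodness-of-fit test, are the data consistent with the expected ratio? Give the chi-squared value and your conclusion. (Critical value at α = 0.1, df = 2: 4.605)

1.935; consistent

Total ratio parts = 4. Expected numbers out of 1226:
  chestnut: 1226 × 1/4 = 306.5
  palomino: 1226 × 2/4 = 613
  cremello: 1226 × 1/4 = 306.5
χ² = Σ (O − E)² / E
  chestnut: (327 − 306.5)² / 306.5 = 1.3711
  palomino: (604 − 613)² / 613 = 0.1321
  cremello: (295 − 306.5)² / 306.5 = 0.4315
χ² = 1.3711 + 0.1321 + 0.4315 = 1.9347 ≈ 1.935
Degrees of freedom = 3 − 1 = 2; critical value at α = 0.1 is 4.605.
Since 1.935 < 4.605, we fail to reject the null hypothesis — the data are consistent with the 1:2:1 ratio.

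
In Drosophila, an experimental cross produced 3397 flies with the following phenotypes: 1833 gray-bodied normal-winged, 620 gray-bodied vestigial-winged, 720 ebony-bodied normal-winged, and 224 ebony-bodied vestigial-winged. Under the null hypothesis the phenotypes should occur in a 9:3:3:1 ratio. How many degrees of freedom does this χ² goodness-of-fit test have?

A goodness-of-fit test with 4 phenotype classes has df = 4 − 1 = 3.

3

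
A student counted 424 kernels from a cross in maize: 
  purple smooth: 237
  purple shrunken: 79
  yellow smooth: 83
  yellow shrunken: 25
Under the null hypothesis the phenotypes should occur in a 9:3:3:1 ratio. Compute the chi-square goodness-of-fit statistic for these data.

0.252

Total ratio parts = 16. Expected numbers out of 424:
  purple smooth: 424 × 9/16 = 238.5
  purple shrunken: 424 × 3/16 = 79.5
  yellow smooth: 424 × 3/16 = 79.5
  yellow shrunken: 424 × 1/16 = 26.5
χ² = Σ (O − E)² / E
  purple smooth: (237 − 238.5)² / 238.5 = 0.0094
  purple shrunken: (79 − 79.5)² / 79.5 = 0.0031
  yellow smooth: (83 − 79.5)² / 79.5 = 0.1541
  yellow shrunken: (25 − 26.5)² / 26.5 = 0.0849
χ² = 0.0094 + 0.0031 + 0.1541 + 0.0849 = 0.2515 ≈ 0.252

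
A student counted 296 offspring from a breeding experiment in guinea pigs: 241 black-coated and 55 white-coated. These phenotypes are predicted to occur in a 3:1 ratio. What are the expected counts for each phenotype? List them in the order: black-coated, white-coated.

Total ratio parts = 4. Expected numbers out of 296:
  black-coated: 296 × 3/4 = 222
  white-coated: 296 × 1/4 = 74

222, 74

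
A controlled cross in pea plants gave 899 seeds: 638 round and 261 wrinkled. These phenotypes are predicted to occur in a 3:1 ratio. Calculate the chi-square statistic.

7.796

Expected counts for N = 899 under a 3:1 ratio (total parts = 4):
  round: 899 × 3/4 = 674.25
  wrinkled: 899 × 1/4 = 224.75
χ² = Σ (O − E)² / E
  round: (638 − 674.25)² / 674.25 = 1.9489
  wrinkled: (261 − 224.75)² / 224.75 = 5.8468
χ² = 1.9489 + 5.8468 = 7.7957 ≈ 7.796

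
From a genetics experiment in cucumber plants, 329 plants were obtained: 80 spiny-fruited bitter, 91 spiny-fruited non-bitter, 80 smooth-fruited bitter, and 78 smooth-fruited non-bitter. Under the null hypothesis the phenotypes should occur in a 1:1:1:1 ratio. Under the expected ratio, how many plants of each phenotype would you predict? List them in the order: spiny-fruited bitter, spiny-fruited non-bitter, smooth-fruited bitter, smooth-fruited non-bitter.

Expected counts for N = 329 under a 1:1:1:1 ratio (total parts = 4):
  spiny-fruited bitter: 329 × 1/4 = 82.25
  spiny-fruited non-bitter: 329 × 1/4 = 82.25
  smooth-fruited bitter: 329 × 1/4 = 82.25
  smooth-fruited non-bitter: 329 × 1/4 = 82.25

82.25, 82.25, 82.25, 82.25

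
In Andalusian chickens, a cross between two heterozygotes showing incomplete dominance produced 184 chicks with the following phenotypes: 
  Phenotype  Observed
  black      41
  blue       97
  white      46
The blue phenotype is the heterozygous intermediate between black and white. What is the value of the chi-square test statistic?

With incomplete dominance, a heterozygote × heterozygote cross gives a 1:2:1 phenotypic ratio.
Expected counts for N = 184 under a 1:2:1 ratio (total parts = 4):
  black: 184 × 1/4 = 46
  blue: 184 × 2/4 = 92
  white: 184 × 1/4 = 46
χ² = Σ (O − E)² / E
  black: (41 − 46)² / 46 = 0.5435
  blue: (97 − 92)² / 92 = 0.2717
  white: (46 − 46)² / 46 = 0.0000
χ² = 0.5435 + 0.2717 + 0.0000 = 0.8152 ≈ 0.815

0.815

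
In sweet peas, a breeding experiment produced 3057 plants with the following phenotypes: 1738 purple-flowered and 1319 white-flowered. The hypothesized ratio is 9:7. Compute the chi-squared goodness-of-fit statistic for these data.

The 9:7 ratio has 16 parts, so with N = 3057 the expected counts are:
  purple-flowered: 3057 × 9/16 = 1719.5625
  white-flowered: 3057 × 7/16 = 1337.4375
χ² = Σ (O − E)² / E
  purple-flowered: (1738 − 1719.5625)² / 1719.5625 = 0.1977
  white-flowered: (1319 − 1337.4375)² / 1337.4375 = 0.2542
χ² = 0.1977 + 0.2542 = 0.4519 ≈ 0.452

0.452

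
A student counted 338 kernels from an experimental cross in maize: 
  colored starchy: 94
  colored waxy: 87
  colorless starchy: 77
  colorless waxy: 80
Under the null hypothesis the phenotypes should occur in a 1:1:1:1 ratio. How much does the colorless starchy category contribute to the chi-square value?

Expected counts for N = 338 under a 1:1:1:1 ratio (total parts = 4):
  colored starchy: 338 × 1/4 = 84.5
  colored waxy: 338 × 1/4 = 84.5
  colorless starchy: 338 × 1/4 = 84.5
  colorless waxy: 338 × 1/4 = 84.5
Contribution of colorless starchy: (77 − 84.5)² / 84.5 = 0.6657

0.666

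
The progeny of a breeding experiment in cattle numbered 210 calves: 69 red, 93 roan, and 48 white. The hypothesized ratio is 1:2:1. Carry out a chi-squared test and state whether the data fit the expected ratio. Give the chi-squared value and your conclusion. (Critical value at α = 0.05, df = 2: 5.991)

6.943; not consistent

The 1:2:1 ratio has 4 parts, so with N = 210 the expected counts are:
  red: 210 × 1/4 = 52.5
  roan: 210 × 2/4 = 105
  white: 210 × 1/4 = 52.5
χ² = Σ (O − E)² / E
  red: (69 − 52.5)² / 52.5 = 5.1857
  roan: (93 − 105)² / 105 = 1.3714
  white: (48 − 52.5)² / 52.5 = 0.3857
χ² = 5.1857 + 1.3714 + 0.3857 = 6.9428 ≈ 6.943
Degrees of freedom = 3 − 1 = 2; critical value at α = 0.05 is 5.991.
Since 6.943 > 5.991, we reject the null hypothesis — the data do not fit the 1:2:1 ratio.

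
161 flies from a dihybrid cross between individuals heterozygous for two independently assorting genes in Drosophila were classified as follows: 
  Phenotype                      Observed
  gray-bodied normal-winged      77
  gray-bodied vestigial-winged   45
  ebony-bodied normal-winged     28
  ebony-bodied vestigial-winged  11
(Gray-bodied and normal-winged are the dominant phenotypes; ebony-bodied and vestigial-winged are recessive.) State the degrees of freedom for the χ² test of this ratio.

A dihybrid F₂ with independent assortment and complete dominance at both loci gives a 9:3:3:1 phenotypic ratio.
A goodness-of-fit test with 4 phenotype classes has df = 4 − 1 = 3.

3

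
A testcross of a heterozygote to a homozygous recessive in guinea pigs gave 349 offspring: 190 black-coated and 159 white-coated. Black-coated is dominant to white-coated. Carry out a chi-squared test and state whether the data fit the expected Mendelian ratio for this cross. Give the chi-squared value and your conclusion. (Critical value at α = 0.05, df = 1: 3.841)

2.754; consistent

A testcross of a heterozygote (Aa × aa) gives a 1:1 phenotypic ratio.
The 1:1 ratio has 2 parts, so with N = 349 the expected counts are:
  black-coated: 349 × 1/2 = 174.5
  white-coated: 349 × 1/2 = 174.5
χ² = Σ (O − E)² / E
  black-coated: (190 − 174.5)² / 174.5 = 1.3768
  white-coated: (159 − 174.5)² / 174.5 = 1.3768
χ² = 1.3768 + 1.3768 = 2.7536 ≈ 2.754
Degrees of freedom = 2 − 1 = 1; critical value at α = 0.05 is 3.841.
Since 2.754 < 3.841, we fail to reject the null hypothesis — the data are consistent with the 1:1 ratio.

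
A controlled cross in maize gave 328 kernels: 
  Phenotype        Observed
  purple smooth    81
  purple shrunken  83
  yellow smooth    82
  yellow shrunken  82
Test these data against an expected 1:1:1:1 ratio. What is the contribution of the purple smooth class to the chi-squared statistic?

The 1:1:1:1 ratio has 4 parts, so with N = 328 the expected counts are:
  purple smooth: 328 × 1/4 = 82
  purple shrunken: 328 × 1/4 = 82
  yellow smooth: 328 × 1/4 = 82
  yellow shrunken: 328 × 1/4 = 82
Contribution of purple smooth: (81 − 82)² / 82 = 0.0122

0.012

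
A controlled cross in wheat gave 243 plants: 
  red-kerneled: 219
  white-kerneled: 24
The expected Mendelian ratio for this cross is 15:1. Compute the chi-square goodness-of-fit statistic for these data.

Expected counts for N = 243 under a 15:1 ratio (total parts = 16):
  red-kerneled: 243 × 15/16 = 227.8125
  white-kerneled: 243 × 1/16 = 15.1875
χ² = Σ (O − E)² / E
  red-kerneled: (219 − 227.8125)² / 227.8125 = 0.3409
  white-kerneled: (24 − 15.1875)² / 15.1875 = 5.1134
χ² = 0.3409 + 5.1134 = 5.4543 ≈ 5.454

5.454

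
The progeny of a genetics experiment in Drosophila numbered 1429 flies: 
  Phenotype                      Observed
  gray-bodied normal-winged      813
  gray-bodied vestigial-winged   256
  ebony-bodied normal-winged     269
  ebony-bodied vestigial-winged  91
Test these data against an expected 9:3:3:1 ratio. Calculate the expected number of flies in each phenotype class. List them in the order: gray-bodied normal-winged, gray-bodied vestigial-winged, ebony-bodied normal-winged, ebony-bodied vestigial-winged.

Total ratio parts = 16. Expected numbers out of 1429:
  gray-bodied normal-winged: 1429 × 9/16 = 803.8125
  gray-bodied vestigial-winged: 1429 × 3/16 = 267.9375
  ebony-bodied normal-winged: 1429 × 3/16 = 267.9375
  ebony-bodied vestigial-winged: 1429 × 1/16 = 89.3125

803.8125, 267.9375, 267.9375, 89.3125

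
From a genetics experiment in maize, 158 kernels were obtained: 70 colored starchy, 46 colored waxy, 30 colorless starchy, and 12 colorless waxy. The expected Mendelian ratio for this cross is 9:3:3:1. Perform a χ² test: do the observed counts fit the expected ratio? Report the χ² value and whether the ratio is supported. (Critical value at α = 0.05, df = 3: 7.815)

Under the 9:3:3:1 hypothesis (Σ ratio = 16, N = 158):
  colored starchy: 158 × 9/16 = 88.875
  colored waxy: 158 × 3/16 = 29.625
  colorless starchy: 158 × 3/16 = 29.625
  colorless waxy: 158 × 1/16 = 9.875
χ² = Σ (O − E)² / E
  colored starchy: (70 − 88.875)² / 88.875 = 4.0086
  colored waxy: (46 − 29.625)² / 29.625 = 9.0512
  colorless starchy: (30 − 29.625)² / 29.625 = 0.0047
  colorless waxy: (12 − 9.875)² / 9.875 = 0.4573
χ² = 4.0086 + 9.0512 + 0.0047 + 0.4573 = 13.5218 ≈ 13.522
Degrees of freedom = 4 − 1 = 3; critical value at α = 0.05 is 7.815.
Since 13.522 > 7.815, we reject the null hypothesis — the data do not fit the 9:3:3:1 ratio.

13.522; not consistent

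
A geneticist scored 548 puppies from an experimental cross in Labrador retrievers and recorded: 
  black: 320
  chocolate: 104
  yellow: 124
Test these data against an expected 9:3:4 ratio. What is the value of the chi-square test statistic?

1.697

The 9:3:4 ratio has 16 parts, so with N = 548 the expected counts are:
  black: 548 × 9/16 = 308.25
  chocolate: 548 × 3/16 = 102.75
  yellow: 548 × 4/16 = 137
χ² = Σ (O − E)² / E
  black: (320 − 308.25)² / 308.25 = 0.4479
  chocolate: (104 − 102.75)² / 102.75 = 0.0152
  yellow: (124 − 137)² / 137 = 1.2336
χ² = 0.4479 + 0.0152 + 1.2336 = 1.6967 ≈ 1.697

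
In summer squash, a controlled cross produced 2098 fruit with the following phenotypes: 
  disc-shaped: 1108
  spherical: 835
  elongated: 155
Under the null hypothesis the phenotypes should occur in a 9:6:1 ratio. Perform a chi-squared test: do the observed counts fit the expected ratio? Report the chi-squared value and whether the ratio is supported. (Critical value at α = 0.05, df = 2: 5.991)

Total ratio parts = 16. Expected numbers out of 2098:
  disc-shaped: 2098 × 9/16 = 1180.125
  spherical: 2098 × 6/16 = 786.75
  elongated: 2098 × 1/16 = 131.125
χ² = Σ (O − E)² / E
  disc-shaped: (1108 − 1180.125)² / 1180.125 = 4.4080
  spherical: (835 − 786.75)² / 786.75 = 2.9591
  elongated: (155 − 131.125)² / 131.125 = 4.3471
χ² = 4.4080 + 2.9591 + 4.3471 = 11.7142 ≈ 11.714
Degrees of freedom = 3 − 1 = 2; critical value at α = 0.05 is 5.991.
Since 11.714 > 5.991, we reject the null hypothesis — the data do not fit the 9:6:1 ratio.

11.714; not consistent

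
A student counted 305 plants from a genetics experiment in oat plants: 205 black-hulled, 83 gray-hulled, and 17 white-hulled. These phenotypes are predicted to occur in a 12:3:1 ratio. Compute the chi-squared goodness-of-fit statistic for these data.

14.340

The 12:3:1 ratio has 16 parts, so with N = 305 the expected counts are:
  black-hulled: 305 × 12/16 = 228.75
  gray-hulled: 305 × 3/16 = 57.1875
  white-hulled: 305 × 1/16 = 19.0625
χ² = Σ (O − E)² / E
  black-hulled: (205 − 228.75)² / 228.75 = 2.4658
  gray-hulled: (83 − 57.1875)² / 57.1875 = 11.6509
  white-hulled: (17 − 19.0625)² / 19.0625 = 0.2232
χ² = 2.4658 + 11.6509 + 0.2232 = 14.3399 ≈ 14.340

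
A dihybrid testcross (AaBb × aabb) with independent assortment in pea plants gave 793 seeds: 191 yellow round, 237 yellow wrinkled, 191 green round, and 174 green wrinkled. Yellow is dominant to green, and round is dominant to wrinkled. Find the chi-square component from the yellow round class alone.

A dihybrid testcross with independent assortment gives a 1:1:1:1 ratio.
Expected counts for N = 793 under a 1:1:1:1 ratio (total parts = 4):
  yellow round: 793 × 1/4 = 198.25
  yellow wrinkled: 793 × 1/4 = 198.25
  green round: 793 × 1/4 = 198.25
  green wrinkled: 793 × 1/4 = 198.25
Contribution of yellow round: (191 − 198.25)² / 198.25 = 0.2651

0.265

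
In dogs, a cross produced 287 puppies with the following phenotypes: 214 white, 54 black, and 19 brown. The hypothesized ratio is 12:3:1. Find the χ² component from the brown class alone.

0.063

Under the 12:3:1 hypothesis (Σ ratio = 16, N = 287):
  white: 287 × 12/16 = 215.25
  black: 287 × 3/16 = 53.8125
  brown: 287 × 1/16 = 17.9375
Contribution of brown: (19 − 17.9375)² / 17.9375 = 0.0629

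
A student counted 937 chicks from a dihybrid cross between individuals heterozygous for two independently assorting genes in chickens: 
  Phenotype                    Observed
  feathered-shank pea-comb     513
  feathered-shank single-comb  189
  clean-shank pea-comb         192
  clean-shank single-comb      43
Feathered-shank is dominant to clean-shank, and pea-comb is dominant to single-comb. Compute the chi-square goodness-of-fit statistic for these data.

A dihybrid F₂ with independent assortment and complete dominance at both loci gives a 9:3:3:1 phenotypic ratio.
The 9:3:3:1 ratio has 16 parts, so with N = 937 the expected counts are:
  feathered-shank pea-comb: 937 × 9/16 = 527.0625
  feathered-shank single-comb: 937 × 3/16 = 175.6875
  clean-shank pea-comb: 937 × 3/16 = 175.6875
  clean-shank single-comb: 937 × 1/16 = 58.5625
χ² = Σ (O − E)² / E
  feathered-shank pea-comb: (513 − 527.0625)² / 527.0625 = 0.3752
  feathered-shank single-comb: (189 − 175.6875)² / 175.6875 = 1.0087
  clean-shank pea-comb: (192 − 175.6875)² / 175.6875 = 1.5146
  clean-shank single-comb: (43 − 58.5625)² / 58.5625 = 4.1356
χ² = 0.3752 + 1.0087 + 1.5146 + 4.1356 = 7.0341 ≈ 7.034

7.034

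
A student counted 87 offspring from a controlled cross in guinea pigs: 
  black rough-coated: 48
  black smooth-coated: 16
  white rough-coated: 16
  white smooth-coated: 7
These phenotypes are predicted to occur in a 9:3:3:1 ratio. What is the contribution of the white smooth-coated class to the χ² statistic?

0.449

Expected counts for N = 87 under a 9:3:3:1 ratio (total parts = 16):
  black rough-coated: 87 × 9/16 = 48.9375
  black smooth-coated: 87 × 3/16 = 16.3125
  white rough-coated: 87 × 3/16 = 16.3125
  white smooth-coated: 87 × 1/16 = 5.4375
Contribution of white smooth-coated: (7 − 5.4375)² / 5.4375 = 0.4490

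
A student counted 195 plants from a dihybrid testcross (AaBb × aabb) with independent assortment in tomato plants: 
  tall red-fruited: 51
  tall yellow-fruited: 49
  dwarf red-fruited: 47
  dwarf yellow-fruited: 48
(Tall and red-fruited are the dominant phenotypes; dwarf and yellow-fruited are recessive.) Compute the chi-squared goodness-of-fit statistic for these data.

A dihybrid testcross with independent assortment gives a 1:1:1:1 ratio.
The 1:1:1:1 ratio has 4 parts, so with N = 195 the expected counts are:
  tall red-fruited: 195 × 1/4 = 48.75
  tall yellow-fruited: 195 × 1/4 = 48.75
  dwarf red-fruited: 195 × 1/4 = 48.75
  dwarf yellow-fruited: 195 × 1/4 = 48.75
χ² = Σ (O − E)² / E
  tall red-fruited: (51 − 48.75)² / 48.75 = 0.1038
  tall yellow-fruited: (49 − 48.75)² / 48.75 = 0.0013
  dwarf red-fruited: (47 − 48.75)² / 48.75 = 0.0628
  dwarf yellow-fruited: (48 − 48.75)² / 48.75 = 0.0115
χ² = 0.1038 + 0.0013 + 0.0628 + 0.0115 = 0.1794 ≈ 0.179

0.179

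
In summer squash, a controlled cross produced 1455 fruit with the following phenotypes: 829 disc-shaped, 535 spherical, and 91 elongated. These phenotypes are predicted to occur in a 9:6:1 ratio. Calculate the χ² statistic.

0.343

Total ratio parts = 16. Expected numbers out of 1455:
  disc-shaped: 1455 × 9/16 = 818.4375
  spherical: 1455 × 6/16 = 545.625
  elongated: 1455 × 1/16 = 90.9375
χ² = Σ (O − E)² / E
  disc-shaped: (829 − 818.4375)² / 818.4375 = 0.1363
  spherical: (535 − 545.625)² / 545.625 = 0.2069
  elongated: (91 − 90.9375)² / 90.9375 = 0.0000
χ² = 0.1363 + 0.2069 + 0.0000 = 0.3432 ≈ 0.343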